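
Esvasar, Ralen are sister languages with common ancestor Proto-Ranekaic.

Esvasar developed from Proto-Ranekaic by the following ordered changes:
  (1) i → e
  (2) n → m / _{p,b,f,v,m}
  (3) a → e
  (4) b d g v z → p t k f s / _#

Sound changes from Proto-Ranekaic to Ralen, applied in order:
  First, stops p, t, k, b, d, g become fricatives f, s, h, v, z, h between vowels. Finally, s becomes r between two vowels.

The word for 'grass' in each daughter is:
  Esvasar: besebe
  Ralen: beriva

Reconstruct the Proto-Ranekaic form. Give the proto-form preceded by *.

*besiba

Position 4: Esvasar has e, Ralen has i. Ralen preserves i here (none of its changes turn any other segment into i), so the proto-segment is *i.
Position 6: Esvasar has e, Ralen has a. Ralen preserves a here (none of its changes turn any other segment into a), so the proto-segment is *a.
Position 3: Esvasar has s, Ralen has r. Taking the neighbouring segments as reconstructed: Esvasar s can only go back to *s; Ralen r could go back to *t or *s or *r — the one source consistent with every daughter is *s.
Verify the candidate proto-form against each daughter:
Esvasar: *besiba
  besiba → beseba   [vowel merger]
  beseba (rule 2 does not apply)
  beseba → besebe   [vowel merger]
  besebe (rule 4 does not apply)
  giving Esvasar besebe.
Ralen: start from *besiba.
  rule 1 (intervocalic lenition): besiba → besiva
  rule 2 (rhotacism): besiva → beriva
  ⇒ Ralen beriva
No other proto-form is consistent with every reflex, so the reconstruction is *besiba.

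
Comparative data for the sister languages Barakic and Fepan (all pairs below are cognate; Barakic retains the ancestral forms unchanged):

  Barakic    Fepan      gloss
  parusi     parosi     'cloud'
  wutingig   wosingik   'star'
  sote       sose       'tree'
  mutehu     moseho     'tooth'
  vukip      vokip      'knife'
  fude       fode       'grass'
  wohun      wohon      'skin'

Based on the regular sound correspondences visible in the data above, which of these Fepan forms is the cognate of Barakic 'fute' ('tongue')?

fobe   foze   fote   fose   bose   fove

fose

parusi ~ parosi, wutingig ~ wosingik — Barakic u corresponds to Fepan o after a consonant, before a consonant other than r, m, n, p, b, f, v.
sote ~ sose, mutehu ~ moseho — Barakic t corresponds to Fepan s between vowels (before a front vowel).
Applying these to Barakic 'fute':
  fute → fote   (u→o after a consonant, before a consonant other than r, m, n, p, b, f, v)
  fote → fose   (t→s between vowels (before a front vowel))
So the Fepan cognate is 'fose'.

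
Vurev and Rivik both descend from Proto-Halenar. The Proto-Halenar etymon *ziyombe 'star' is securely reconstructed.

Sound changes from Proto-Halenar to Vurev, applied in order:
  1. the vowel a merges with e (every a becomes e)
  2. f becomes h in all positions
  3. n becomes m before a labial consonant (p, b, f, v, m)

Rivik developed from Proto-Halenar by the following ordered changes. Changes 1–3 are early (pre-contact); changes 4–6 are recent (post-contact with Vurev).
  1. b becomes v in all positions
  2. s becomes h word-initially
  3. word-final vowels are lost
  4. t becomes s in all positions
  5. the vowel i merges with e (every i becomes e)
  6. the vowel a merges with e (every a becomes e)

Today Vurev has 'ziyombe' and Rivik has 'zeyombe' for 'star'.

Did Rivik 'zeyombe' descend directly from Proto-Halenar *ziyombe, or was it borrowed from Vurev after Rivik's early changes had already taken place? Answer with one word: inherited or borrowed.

borrowed

If inherited, *ziyombe would pass through all of Rivik's changes:
Rivik: *ziyombe
  ziyombe → ziyomve   [unconditioned shift]
  ziyomve (rule 2 does not apply)
  ziyomve → ziyomv   [apocope]
  ziyomv (rule 4 does not apply)
  ziyomv → zeyomv   [vowel merger]
  zeyomv (rule 6 does not apply)
  giving Rivik zeyomv.
If borrowed from Vurev 'ziyombe' after the early changes, it would undergo only the recent ones:
  rule 4 (unconditioned shift): no change (ziyombe)
  rule 5 (vowel merger): ziyombe → zeyombe
  rule 6 (vowel merger): no change (zeyombe)
  ⇒ as a loan: zeyombe
Rivik 'zeyombe' matches the loan outcome 'zeyombe', not the inherited 'zeyomv' — it skipped the early Rivik changes, so it was borrowed from Vurev.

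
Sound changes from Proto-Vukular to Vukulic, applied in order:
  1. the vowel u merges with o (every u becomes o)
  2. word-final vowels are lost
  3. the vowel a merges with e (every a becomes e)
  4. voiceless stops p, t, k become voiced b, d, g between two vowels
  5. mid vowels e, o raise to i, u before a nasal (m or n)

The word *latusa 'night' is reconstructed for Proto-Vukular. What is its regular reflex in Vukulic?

ledos

Vukulic: *latusa
  latusa → latosa   [vowel merger]
  latosa → latos   [apocope]
  latos → letos   [vowel merger]
  letos → ledos   [intervocalic voicing]
  ledos (rule 5 does not apply)
  giving Vukulic ledos.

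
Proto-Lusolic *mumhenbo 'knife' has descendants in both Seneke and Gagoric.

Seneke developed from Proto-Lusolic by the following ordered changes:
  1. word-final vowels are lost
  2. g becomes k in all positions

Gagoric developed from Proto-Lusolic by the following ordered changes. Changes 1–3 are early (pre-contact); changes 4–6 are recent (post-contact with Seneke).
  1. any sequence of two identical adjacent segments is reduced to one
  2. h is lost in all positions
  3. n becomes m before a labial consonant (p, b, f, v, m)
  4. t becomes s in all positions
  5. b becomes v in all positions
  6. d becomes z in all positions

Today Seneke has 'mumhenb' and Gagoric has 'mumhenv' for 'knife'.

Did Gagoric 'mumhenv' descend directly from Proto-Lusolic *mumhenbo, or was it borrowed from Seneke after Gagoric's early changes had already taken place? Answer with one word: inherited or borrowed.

If inherited, *mumhenbo would pass through all of Gagoric's changes:
Gagoric: start from *mumhenbo.
  rule 1: no change — mumhenbo
  rule 2 (h-loss): mumhenbo → mumenbo
  rule 3 (nasal place assimilation): mumenbo → mumembo
  rule 4: no change — mumembo
  rule 5 (unconditioned shift): mumembo → mumemvo
  rule 6: no change — mumemvo
  ⇒ Gagoric mumemvo
If borrowed from Seneke 'mumhenb' after the early changes, it would undergo only the recent ones:
  rule 4 (unconditioned shift): no change (mumhenb)
  rule 5 (unconditioned shift): mumhenb → mumhenv
  rule 6 (unconditioned shift): no change (mumhenv)
  ⇒ as a loan: mumhenv
Gagoric 'mumhenv' matches the loan outcome 'mumhenv', not the inherited 'mumemvo' — it skipped the early Gagoric changes, so it was borrowed from Seneke.

borrowed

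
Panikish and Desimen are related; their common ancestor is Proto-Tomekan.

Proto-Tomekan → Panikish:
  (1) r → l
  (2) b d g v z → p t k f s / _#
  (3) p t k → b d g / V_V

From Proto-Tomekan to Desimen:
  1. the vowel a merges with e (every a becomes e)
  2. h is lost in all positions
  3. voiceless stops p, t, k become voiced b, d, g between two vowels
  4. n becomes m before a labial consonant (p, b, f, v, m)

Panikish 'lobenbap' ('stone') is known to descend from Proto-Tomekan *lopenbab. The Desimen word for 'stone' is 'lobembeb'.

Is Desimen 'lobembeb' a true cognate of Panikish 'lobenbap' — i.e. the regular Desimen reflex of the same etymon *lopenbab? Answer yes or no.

Derive the expected Desimen reflex of *lopenbab:
Desimen: start from *lopenbab.
  rule 1 (vowel merger): lopenbab → lopenbeb
  rule 2: no change — lopenbeb
  rule 3 (intervocalic voicing): lopenbeb → lobenbeb
  rule 4 (nasal place assimilation): lobenbeb → lobembeb
  ⇒ Desimen lobembeb
Desimen 'lobembeb' matches the regular reflex exactly, so the pair is cognate.

yes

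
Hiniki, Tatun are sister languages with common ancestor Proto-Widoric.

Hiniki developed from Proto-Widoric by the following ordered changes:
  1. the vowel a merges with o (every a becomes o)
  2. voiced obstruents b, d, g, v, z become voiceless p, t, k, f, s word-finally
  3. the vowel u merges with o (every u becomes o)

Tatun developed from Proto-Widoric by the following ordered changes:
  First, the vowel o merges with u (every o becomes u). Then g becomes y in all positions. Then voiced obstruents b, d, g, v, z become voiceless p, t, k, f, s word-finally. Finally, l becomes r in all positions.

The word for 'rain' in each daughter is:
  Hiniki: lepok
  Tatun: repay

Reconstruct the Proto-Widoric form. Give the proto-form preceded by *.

*lepag

Position 4: Hiniki has o, Tatun has a. Tatun preserves a here (none of its changes turn any other segment into a), so the proto-segment is *a.
Position 5: Hiniki has k, Tatun has y. Taking the neighbouring segments as reconstructed: Hiniki k could go back to *k or *g; Tatun y could go back to *g or *y — the one source consistent with every daughter is *g.
Position 1: Hiniki has l, Tatun has r. Hiniki preserves l here (none of its changes turn any other segment into l), so the proto-segment is *l.
The remaining positions agree across the daughters. Check the candidate against every language:
Hiniki: start from *lepag.
  rule 1 (vowel merger): lepag → lepog
  rule 2 (final devoicing): lepog → lepok
  rule 3: no change — lepok
  ⇒ Hiniki lepok
Tatun: *lepag
  lepag (rule 1 does not apply)
  lepag → lepay   [unconditioned shift]
  lepay (rule 3 does not apply)
  lepay → repay   [unconditioned shift]
  giving Tatun repay.
Only *lepag yields all of Hiniki lepok, Tatun repay.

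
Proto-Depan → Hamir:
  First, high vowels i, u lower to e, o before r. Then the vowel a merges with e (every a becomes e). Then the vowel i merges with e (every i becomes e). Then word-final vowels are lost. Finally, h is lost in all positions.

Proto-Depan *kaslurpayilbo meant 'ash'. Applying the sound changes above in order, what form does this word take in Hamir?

Hamir: *kaslurpayilbo > kaslorpayilbo > keslorpeyilbo > keslorpeyelbo > keslorpeyelb  (by pre-rhotic lowering, vowel merger, vowel merger, apocope)

keslorpeyelb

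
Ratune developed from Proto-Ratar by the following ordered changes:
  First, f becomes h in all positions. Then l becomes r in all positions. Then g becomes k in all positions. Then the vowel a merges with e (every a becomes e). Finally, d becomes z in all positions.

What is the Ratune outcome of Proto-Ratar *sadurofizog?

sezurohizok

Ratune: *sadurofizog > sadurohizog > sadurohizok > sedurohizok > sezurohizok  (by unconditioned shift, unconditioned shift, vowel merger, unconditioned shift)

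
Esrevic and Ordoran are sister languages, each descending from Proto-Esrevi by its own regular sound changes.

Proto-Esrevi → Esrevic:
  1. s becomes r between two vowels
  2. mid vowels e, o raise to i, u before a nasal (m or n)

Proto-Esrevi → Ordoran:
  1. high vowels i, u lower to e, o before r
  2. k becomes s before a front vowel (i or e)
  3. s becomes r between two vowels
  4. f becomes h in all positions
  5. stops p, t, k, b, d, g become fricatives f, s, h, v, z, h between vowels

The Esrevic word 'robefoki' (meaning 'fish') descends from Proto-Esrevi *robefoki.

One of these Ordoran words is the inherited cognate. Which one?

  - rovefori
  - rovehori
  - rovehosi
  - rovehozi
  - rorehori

rovehori

Ordoran: *robefoki
  robefoki (rule 1 does not apply)
  robefoki → robefosi   [palatalisation]
  robefosi → robefori   [rhotacism]
  robefori → robehori   [unconditioned shift]
  robehori → rovehori   [intervocalic lenition]
  giving Ordoran rovehori.
The other candidates each miss or misapply at least one Ordoran change.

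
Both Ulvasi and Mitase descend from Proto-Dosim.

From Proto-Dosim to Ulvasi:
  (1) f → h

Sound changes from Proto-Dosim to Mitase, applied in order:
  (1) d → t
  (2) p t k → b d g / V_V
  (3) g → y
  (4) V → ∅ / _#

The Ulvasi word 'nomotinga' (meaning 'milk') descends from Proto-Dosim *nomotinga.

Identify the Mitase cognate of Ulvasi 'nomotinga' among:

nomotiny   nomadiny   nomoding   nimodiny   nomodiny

nomodiny

Mitase: start from *nomotinga.
  rule 1: no change — nomotinga
  rule 2 (intervocalic voicing): nomotinga → nomodinga
  rule 3 (unconditioned shift): nomodinga → nomodinya
  rule 4 (apocope): nomodinya → nomodiny
  ⇒ Mitase nomodiny
The other candidates each miss or misapply at least one Mitase change.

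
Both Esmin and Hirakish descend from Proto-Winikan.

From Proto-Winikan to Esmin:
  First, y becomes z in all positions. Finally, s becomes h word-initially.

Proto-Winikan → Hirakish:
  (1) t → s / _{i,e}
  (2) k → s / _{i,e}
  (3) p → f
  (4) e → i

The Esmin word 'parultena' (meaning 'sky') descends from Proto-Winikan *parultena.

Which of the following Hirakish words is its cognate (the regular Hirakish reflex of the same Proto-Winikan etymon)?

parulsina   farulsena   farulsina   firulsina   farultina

farulsina

Hirakish: start from *parultena.
  rule 1 (palatalisation): parultena → parulsena
  rule 2: no change — parulsena
  rule 3 (unconditioned shift): parulsena → farulsena
  rule 4 (vowel merger): farulsena → farulsina
  ⇒ Hirakish farulsina
Only 'farulsina' matches the regular Hirakish development of *parultena.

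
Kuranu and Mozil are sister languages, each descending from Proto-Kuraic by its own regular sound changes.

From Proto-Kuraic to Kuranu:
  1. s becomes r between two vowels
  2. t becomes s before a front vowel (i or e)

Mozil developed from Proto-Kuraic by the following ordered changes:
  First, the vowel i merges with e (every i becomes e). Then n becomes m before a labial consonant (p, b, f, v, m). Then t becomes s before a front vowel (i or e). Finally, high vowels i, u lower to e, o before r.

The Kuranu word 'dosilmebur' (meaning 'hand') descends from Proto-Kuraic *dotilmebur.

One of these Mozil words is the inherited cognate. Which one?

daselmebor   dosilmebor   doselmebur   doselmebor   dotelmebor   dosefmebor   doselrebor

Mozil: start from *dotilmebur.
  rule 1 (vowel merger): dotilmebur → dotelmebur
  rule 2: no change — dotelmebur
  rule 3 (palatalisation): dotelmebur → doselmebur
  rule 4 (pre-rhotic lowering): doselmebur → doselmebor
  ⇒ Mozil doselmebor

doselmebor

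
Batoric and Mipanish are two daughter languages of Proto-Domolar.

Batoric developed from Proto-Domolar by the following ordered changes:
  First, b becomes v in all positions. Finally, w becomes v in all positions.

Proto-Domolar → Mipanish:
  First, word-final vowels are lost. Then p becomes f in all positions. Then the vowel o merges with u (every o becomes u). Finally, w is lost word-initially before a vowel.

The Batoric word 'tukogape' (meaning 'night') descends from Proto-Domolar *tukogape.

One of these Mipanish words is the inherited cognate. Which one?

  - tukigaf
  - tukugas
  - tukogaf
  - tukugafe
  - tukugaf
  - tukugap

Mipanish: *tukogape
  tukogape → tukogap   [apocope]
  tukogap → tukogaf   [unconditioned shift]
  tukogaf → tukugaf   [vowel merger]
  tukugaf (rule 4 does not apply)
  giving Mipanish tukugaf.
The other candidates each miss or misapply at least one Mipanish change.

tukugaf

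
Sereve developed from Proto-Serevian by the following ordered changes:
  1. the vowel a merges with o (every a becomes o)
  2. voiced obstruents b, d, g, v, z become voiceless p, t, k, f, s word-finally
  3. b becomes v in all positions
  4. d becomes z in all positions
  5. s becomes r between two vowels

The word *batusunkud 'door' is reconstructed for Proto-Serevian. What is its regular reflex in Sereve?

voturunkut

Sereve: start from *batusunkud.
  rule 1 (vowel merger): batusunkud → botusunkud
  rule 2 (final devoicing): botusunkud → botusunkut
  rule 3 (unconditioned shift): botusunkut → votusunkut
  rule 4: no change — votusunkut
  rule 5 (rhotacism): votusunkut → voturunkut
  ⇒ Sereve voturunkut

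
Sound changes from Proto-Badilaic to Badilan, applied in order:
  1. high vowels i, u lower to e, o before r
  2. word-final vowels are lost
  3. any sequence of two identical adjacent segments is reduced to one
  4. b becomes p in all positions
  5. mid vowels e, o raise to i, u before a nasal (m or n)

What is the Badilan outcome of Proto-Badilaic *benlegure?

pinlegor

Badilan: start from *benlegure.
  rule 1 (pre-rhotic lowering): benlegure → benlegore
  rule 2 (apocope): benlegore → benlegor
  rule 3: no change — benlegor
  rule 4 (unconditioned shift): benlegor → penlegor
  rule 5 (pre-nasal raising): penlegor → pinlegor
  ⇒ Badilan pinlegor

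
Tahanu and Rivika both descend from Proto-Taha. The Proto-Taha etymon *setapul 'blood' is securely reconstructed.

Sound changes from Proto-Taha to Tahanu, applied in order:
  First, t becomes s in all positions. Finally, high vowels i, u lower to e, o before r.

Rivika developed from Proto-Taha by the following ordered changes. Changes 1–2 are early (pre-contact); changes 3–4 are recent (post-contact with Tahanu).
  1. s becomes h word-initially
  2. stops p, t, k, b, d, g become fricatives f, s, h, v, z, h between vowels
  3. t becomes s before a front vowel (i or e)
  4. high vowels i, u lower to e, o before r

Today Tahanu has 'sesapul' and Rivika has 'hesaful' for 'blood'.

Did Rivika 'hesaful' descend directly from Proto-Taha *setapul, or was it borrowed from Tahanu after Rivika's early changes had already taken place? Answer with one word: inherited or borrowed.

inherited

If inherited, *setapul would pass through all of Rivika's changes:
Rivika: *setapul > hetapul > hesaful  (by debuccalisation, intervocalic lenition)
If borrowed from Tahanu 'sesapul' after the early changes, it would undergo only the recent ones:
  rule 3 (palatalisation): no change (sesapul)
  rule 4 (pre-rhotic lowering): no change (sesapul)
  ⇒ as a loan: sesapul
Rivika 'hesaful' matches the inherited outcome exactly, so it is an inherited cognate, not a loan.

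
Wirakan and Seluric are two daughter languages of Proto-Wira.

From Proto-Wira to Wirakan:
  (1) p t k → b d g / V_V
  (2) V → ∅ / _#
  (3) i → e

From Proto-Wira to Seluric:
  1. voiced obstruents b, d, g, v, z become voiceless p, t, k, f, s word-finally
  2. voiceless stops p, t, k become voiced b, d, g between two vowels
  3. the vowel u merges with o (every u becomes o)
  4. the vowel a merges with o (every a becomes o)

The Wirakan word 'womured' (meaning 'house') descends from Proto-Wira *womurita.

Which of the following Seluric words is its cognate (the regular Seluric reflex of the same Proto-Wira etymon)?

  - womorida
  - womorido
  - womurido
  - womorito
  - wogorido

womorido

Seluric: start from *womurita.
  rule 1: no change — womurita
  rule 2 (intervocalic voicing): womurita → womurida
  rule 3 (vowel merger): womurida → womorida
  rule 4 (vowel merger): womorida → womorido
  ⇒ Seluric womorido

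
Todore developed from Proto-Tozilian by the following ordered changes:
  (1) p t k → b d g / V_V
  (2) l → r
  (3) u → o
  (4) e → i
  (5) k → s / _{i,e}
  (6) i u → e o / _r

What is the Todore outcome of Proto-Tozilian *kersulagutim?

sersoragodim

Todore: *kersulagutim
  kersulagutim → kersulagudim   [intervocalic voicing]
  kersulagudim → kersuragudim   [unconditioned shift]
  kersuragudim → kersoragodim   [vowel merger]
  kersoragodim → kirsoragodim   [vowel merger]
  kirsoragodim → sirsoragodim   [palatalisation]
  sirsoragodim → sersoragodim   [pre-rhotic lowering]
  giving Todore sersoragodim.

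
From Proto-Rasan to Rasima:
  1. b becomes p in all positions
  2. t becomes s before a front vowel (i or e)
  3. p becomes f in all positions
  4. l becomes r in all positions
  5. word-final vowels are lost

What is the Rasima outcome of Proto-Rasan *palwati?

farwas

Rasima: *palwati > palwasi > falwasi > farwasi > farwas  (by palatalisation, unconditioned shift, unconditioned shift, apocope)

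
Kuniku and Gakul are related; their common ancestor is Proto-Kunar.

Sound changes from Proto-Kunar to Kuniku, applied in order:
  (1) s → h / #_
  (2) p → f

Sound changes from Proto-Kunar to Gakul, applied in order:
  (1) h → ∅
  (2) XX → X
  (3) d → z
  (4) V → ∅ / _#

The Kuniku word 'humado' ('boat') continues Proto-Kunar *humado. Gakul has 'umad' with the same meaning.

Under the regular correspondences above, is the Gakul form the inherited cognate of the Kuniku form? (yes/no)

Derive the expected Gakul reflex of *humado:
Gakul: *humado > umado > umazo > umaz  (by h-loss, unconditioned shift, apocope)
The regular Gakul reflex would be 'umaz', but the attested form is 'umad'. The correspondence is irregular, so they are not cognates (the Gakul form has a different source).

no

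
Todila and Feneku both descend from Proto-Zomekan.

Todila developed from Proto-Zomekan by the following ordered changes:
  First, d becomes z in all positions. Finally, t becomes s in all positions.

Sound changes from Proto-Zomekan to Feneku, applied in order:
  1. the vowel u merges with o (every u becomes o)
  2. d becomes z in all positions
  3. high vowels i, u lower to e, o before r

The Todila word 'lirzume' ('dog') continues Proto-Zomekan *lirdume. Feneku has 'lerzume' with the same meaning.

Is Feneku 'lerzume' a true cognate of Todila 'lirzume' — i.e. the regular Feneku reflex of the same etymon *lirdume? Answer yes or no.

no

Derive the expected Feneku reflex of *lirdume:
Feneku: start from *lirdume.
  rule 1 (vowel merger): lirdume → lirdome
  rule 2 (unconditioned shift): lirdome → lirzome
  rule 3 (pre-rhotic lowering): lirzome → lerzome
  ⇒ Feneku lerzome
The regular Feneku reflex would be 'lerzome', but the attested form is 'lerzume'. The correspondence is irregular, so they are not cognates (the Feneku form has a different source).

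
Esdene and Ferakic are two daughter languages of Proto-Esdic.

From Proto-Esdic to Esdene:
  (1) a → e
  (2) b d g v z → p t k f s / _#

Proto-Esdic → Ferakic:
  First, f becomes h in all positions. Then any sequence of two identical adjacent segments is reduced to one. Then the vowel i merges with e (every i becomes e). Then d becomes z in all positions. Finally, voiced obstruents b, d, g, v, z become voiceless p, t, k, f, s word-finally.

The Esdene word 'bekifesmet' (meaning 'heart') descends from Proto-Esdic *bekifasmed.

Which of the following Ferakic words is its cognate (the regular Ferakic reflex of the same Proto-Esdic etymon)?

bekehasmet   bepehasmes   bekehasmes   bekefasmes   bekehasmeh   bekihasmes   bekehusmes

bekehasmes

Ferakic: start from *bekifasmed.
  rule 1 (unconditioned shift): bekifasmed → bekihasmed
  rule 2: no change — bekihasmed
  rule 3 (vowel merger): bekihasmed → bekehasmed
  rule 4 (unconditioned shift): bekehasmed → bekehasmez
  rule 5 (final devoicing): bekehasmez → bekehasmes
  ⇒ Ferakic bekehasmes
Only 'bekehasmes' matches the regular Ferakic development of *bekifasmed.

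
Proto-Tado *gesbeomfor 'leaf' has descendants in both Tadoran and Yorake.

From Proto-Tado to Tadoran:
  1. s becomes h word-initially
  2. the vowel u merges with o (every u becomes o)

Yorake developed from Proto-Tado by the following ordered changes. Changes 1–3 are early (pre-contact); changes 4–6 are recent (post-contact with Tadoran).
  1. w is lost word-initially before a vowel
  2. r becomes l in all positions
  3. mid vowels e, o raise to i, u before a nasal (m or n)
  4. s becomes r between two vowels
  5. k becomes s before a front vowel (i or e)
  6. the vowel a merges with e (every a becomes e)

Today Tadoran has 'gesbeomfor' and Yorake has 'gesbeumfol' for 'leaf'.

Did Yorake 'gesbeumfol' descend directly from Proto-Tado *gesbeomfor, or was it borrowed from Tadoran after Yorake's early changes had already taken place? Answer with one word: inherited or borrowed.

inherited

If inherited, *gesbeomfor would pass through all of Yorake's changes:
Yorake: *gesbeomfor > gesbeomfol > gesbeumfol  (by unconditioned shift, pre-nasal raising)
If borrowed from Tadoran 'gesbeomfor' after the early changes, it would undergo only the recent ones:
  rule 4 (rhotacism): no change (gesbeomfor)
  rule 5 (palatalisation): no change (gesbeomfor)
  rule 6 (vowel merger): no change (gesbeomfor)
  ⇒ as a loan: gesbeomfor
Yorake 'gesbeumfol' matches the inherited outcome exactly, so it is an inherited cognate, not a loan.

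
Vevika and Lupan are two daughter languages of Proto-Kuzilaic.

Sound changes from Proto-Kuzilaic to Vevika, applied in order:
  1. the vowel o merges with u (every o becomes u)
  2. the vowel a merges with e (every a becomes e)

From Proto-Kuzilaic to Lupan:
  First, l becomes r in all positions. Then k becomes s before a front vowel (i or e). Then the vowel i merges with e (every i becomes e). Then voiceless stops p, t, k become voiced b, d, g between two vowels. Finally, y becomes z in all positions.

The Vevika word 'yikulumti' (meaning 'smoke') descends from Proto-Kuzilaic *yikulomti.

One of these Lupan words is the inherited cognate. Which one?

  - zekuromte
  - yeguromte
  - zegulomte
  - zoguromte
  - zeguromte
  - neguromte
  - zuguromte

Lupan: *yikulomti
  yikulomti → yikuromti   [unconditioned shift]
  yikuromti (rule 2 does not apply)
  yikuromti → yekuromte   [vowel merger]
  yekuromte → yeguromte   [intervocalic voicing]
  yeguromte → zeguromte   [unconditioned shift]
  giving Lupan zeguromte.

zeguromte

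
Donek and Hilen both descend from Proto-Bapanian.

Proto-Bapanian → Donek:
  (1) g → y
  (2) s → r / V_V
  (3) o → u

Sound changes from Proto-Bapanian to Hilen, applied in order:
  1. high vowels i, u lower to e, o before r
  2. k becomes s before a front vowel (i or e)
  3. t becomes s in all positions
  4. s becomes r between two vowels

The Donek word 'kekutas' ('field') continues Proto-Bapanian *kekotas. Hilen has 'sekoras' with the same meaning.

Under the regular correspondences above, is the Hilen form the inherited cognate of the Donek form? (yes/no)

Derive the expected Hilen reflex of *kekotas:
Hilen: *kekotas
  kekotas (rule 1 does not apply)
  kekotas → sekotas   [palatalisation]
  sekotas → sekosas   [unconditioned shift]
  sekosas → sekoras   [rhotacism]
  giving Hilen sekoras.
Hilen 'sekoras' matches the regular reflex exactly, so the pair is cognate.

yes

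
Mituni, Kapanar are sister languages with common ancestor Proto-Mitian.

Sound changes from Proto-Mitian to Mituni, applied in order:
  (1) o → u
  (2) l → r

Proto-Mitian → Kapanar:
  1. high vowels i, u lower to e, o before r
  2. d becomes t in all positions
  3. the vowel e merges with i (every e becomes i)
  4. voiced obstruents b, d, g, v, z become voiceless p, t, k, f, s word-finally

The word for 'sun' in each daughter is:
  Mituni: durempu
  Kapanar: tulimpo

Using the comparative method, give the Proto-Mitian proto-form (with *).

*dulempo

Position 1: Mituni has d, Kapanar has t. Mituni preserves d here (none of its changes turn any other segment into d), so the proto-segment is *d.
Position 7: Mituni has u, Kapanar has o. Taking the neighbouring segments as reconstructed: Mituni u could go back to *o or *u; Kapanar o can only go back to *o — the one source consistent with every daughter is *o.
Position 3: Mituni has r, Kapanar has l. Kapanar preserves l here (none of its changes turn any other segment into l), so the proto-segment is *l.
Verify the candidate proto-form against each daughter:
Mituni: *dulempo
  dulempo → dulempu   [vowel merger]
  dulempu → durempu   [unconditioned shift]
  giving Mituni durempu.
Kapanar: *dulempo > tulempo > tulimpo  (by unconditioned shift, vowel merger)
No other proto-form is consistent with every reflex, so the reconstruction is *dulempo.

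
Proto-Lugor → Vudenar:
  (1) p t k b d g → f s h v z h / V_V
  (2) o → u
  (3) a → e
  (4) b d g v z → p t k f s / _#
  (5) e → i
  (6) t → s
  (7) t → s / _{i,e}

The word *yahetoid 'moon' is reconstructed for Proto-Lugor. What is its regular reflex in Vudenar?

yihisuis

Vudenar: start from *yahetoid.
  rule 1 (intervocalic lenition): yahetoid → yahesoid
  rule 2 (vowel merger): yahesoid → yahesuid
  rule 3 (vowel merger): yahesuid → yehesuid
  rule 4 (final devoicing): yehesuid → yehesuit
  rule 5 (vowel merger): yehesuit → yihisuit
  rule 6 (unconditioned shift): yihisuit → yihisuis
  rule 7: no change — yihisuis
  ⇒ Vudenar yihisuis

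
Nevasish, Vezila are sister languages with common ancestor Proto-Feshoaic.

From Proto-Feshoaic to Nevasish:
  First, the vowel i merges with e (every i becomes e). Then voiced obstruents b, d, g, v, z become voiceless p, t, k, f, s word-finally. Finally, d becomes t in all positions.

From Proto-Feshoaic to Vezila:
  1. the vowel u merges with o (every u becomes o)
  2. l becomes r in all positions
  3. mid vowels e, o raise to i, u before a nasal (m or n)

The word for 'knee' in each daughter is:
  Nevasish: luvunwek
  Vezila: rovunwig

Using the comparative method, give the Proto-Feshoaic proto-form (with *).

Position 1: Nevasish has l, Vezila has r. Nevasish preserves l here (none of its changes turn any other segment into l), so the proto-segment is *l.
Position 7: Nevasish has e, Vezila has i. Taking the neighbouring segments as reconstructed: Nevasish e could go back to *e or *i; Vezila i can only go back to *i — the one source consistent with every daughter is *i.
Verify the candidate proto-form against each daughter:
Nevasish: start from *luvunwig.
  rule 1 (vowel merger): luvunwig → luvunweg
  rule 2 (final devoicing): luvunweg → luvunwek
  rule 3: no change — luvunwek
  ⇒ Nevasish luvunwek
Vezila: *luvunwig > lovonwig > rovonwig > rovunwig  (by vowel merger, unconditioned shift, pre-nasal raising)
*luvunwig is the unique common source.

*luvunwig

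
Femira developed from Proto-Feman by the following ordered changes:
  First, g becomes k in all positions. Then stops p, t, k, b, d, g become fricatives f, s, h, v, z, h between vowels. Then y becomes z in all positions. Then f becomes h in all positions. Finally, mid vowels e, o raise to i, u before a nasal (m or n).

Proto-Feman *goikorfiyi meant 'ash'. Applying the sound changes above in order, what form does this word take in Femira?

koihorhizi

Femira: start from *goikorfiyi.
  rule 1 (unconditioned shift): goikorfiyi → koikorfiyi
  rule 2 (intervocalic lenition): koikorfiyi → koihorfiyi
  rule 3 (unconditioned shift): koihorfiyi → koihorfizi
  rule 4 (unconditioned shift): koihorfizi → koihorhizi
  rule 5: no change — koihorhizi
  ⇒ Femira koihorhizi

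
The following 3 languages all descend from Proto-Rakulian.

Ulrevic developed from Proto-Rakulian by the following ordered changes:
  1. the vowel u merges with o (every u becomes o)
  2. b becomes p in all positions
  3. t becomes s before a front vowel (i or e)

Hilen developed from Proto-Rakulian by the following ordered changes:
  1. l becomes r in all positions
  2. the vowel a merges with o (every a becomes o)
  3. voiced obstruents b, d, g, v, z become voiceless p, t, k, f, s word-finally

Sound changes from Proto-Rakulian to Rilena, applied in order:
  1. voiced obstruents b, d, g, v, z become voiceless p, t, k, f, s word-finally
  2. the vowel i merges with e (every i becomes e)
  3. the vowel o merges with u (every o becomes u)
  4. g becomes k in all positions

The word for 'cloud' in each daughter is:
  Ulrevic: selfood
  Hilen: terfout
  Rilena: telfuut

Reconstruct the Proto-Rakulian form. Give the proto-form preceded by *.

Position 6: Ulrevic has o, Hilen has u, Rilena has u. Hilen preserves u here (none of its changes turn any other segment into u), so the proto-segment is *u.
Position 7: Ulrevic has d, Hilen has t, Rilena has t. Ulrevic preserves d here (none of its changes turn any other segment into d), so the proto-segment is *d.
Position 1: Ulrevic has s, Hilen has t, Rilena has t. Taking the neighbouring segments as reconstructed: Ulrevic s could go back to *t or *s; Hilen t can only go back to *t; Rilena t can only go back to *t — the one source consistent with every daughter is *t.
Verify the candidate proto-form against each daughter:
Ulrevic: *telfoud > telfood > selfood  (by vowel merger, palatalisation)
Hilen: *telfoud > terfoud > terfout  (by unconditioned shift, final devoicing)
Rilena: *telfoud > telfout > telfuut  (by final devoicing, vowel merger)
Only *telfoud yields all of Ulrevic selfood, Hilen terfout, Rilena telfuut.

*telfoud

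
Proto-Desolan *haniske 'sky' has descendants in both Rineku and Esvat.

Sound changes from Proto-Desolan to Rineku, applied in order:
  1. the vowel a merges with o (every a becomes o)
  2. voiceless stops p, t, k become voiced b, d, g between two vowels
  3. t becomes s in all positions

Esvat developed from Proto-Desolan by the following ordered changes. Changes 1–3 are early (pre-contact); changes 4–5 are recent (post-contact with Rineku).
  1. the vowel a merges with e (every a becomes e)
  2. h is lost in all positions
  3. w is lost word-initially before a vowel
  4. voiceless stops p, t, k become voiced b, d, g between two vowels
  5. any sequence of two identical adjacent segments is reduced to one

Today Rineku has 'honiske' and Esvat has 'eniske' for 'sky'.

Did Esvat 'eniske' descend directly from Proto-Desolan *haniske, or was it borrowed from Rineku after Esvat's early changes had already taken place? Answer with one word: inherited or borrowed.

inherited

If inherited, *haniske would pass through all of Esvat's changes:
Esvat: start from *haniske.
  rule 1 (vowel merger): haniske → heniske
  rule 2 (h-loss): heniske → eniske
  rule 3: no change — eniske
  rule 4: no change — eniske
  rule 5: no change — eniske
  ⇒ Esvat eniske
If borrowed from Rineku 'honiske' after the early changes, it would undergo only the recent ones:
  rule 4 (intervocalic voicing): no change (honiske)
  rule 5 (degemination): no change (honiske)
  ⇒ as a loan: honiske
Esvat 'eniske' matches the inherited outcome exactly, so it is an inherited cognate, not a loan.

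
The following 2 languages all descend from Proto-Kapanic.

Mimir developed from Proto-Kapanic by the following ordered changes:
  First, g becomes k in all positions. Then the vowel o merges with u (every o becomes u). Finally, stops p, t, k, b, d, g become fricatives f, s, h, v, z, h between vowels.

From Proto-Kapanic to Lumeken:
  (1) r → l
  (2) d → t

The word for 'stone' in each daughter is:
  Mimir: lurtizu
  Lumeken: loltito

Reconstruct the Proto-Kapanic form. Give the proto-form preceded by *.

*lortido

Position 7: Mimir has u, Lumeken has o. Lumeken preserves o here (none of its changes turn any other segment into o), so the proto-segment is *o.
Position 6: Mimir has z, Lumeken has t. Taking the neighbouring segments as reconstructed: Mimir z could go back to *d or *z; Lumeken t could go back to *t or *d — the one source consistent with every daughter is *d.
This points to *lortido. Verify forward in each daughter:
Mimir: *lortido
  lortido (rule 1 does not apply)
  lortido → lurtidu   [vowel merger]
  lurtidu → lurtizu   [intervocalic lenition]
  giving Mimir lurtizu.
Lumeken: *lortido > loltido > loltito  (by unconditioned shift, unconditioned shift)
Only *lortido yields all of Mimir lurtizu, Lumeken loltito.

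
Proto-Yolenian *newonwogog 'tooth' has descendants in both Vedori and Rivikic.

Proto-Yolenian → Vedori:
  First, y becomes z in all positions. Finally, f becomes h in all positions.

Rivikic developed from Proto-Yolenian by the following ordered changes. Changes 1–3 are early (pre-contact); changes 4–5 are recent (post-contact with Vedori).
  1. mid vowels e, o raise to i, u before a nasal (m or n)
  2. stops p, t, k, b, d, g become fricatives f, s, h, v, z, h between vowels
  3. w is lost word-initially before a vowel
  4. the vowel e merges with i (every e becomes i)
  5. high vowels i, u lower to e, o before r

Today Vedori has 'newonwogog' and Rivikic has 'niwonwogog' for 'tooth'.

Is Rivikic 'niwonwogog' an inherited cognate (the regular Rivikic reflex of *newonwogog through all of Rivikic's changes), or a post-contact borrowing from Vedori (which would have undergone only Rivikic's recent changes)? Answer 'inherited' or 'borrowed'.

borrowed

If inherited, *newonwogog would pass through all of Rivikic's changes:
Rivikic: *newonwogog > newunwogog > newunwohog > niwunwohog  (by pre-nasal raising, intervocalic lenition, vowel merger)
If borrowed from Vedori 'newonwogog' after the early changes, it would undergo only the recent ones:
  rule 4 (vowel merger): newonwogog → niwonwogog
  rule 5 (pre-rhotic lowering): no change (niwonwogog)
  ⇒ as a loan: niwonwogog
Rivikic 'niwonwogog' matches the loan outcome 'niwonwogog', not the inherited 'niwunwohog' — it skipped the early Rivikic changes, so it was borrowed from Vedori.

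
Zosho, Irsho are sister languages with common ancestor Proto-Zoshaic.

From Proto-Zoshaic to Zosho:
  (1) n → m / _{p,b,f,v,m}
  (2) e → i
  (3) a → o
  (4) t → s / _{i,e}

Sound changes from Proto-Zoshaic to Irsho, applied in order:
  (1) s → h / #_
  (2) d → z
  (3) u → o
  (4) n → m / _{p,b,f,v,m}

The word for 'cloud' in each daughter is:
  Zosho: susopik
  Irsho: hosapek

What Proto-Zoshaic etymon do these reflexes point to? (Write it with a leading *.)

Position 1: Zosho has s, Irsho has h. Taking the neighbouring segments as reconstructed: Zosho s can only go back to *s; Irsho h could go back to *s or *h — the one source consistent with every daughter is *s.
Position 6: Zosho has i, Irsho has e. Irsho preserves e here (none of its changes turn any other segment into e), so the proto-segment is *e.
Continuing position by position gives *susapek; check it forward:
Zosho: *susapek > susapik > susopik  (by vowel merger, vowel merger)
Irsho: *susapek
  susapek → husapek   [debuccalisation]
  husapek (rule 2 does not apply)
  husapek → hosapek   [vowel merger]
  hosapek (rule 4 does not apply)
  giving Irsho hosapek.
*susapek is the unique common source.

*susapek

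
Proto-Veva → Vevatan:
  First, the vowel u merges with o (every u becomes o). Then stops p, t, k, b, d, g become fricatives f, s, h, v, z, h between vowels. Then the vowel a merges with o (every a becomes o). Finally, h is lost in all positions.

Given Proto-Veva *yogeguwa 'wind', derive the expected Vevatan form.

Vevatan: start from *yogeguwa.
  rule 1 (vowel merger): yogeguwa → yogegowa
  rule 2 (intervocalic lenition): yogegowa → yohehowa
  rule 3 (vowel merger): yohehowa → yohehowo
  rule 4 (h-loss): yohehowo → yoeowo
  ⇒ Vevatan yoeowo

yoeowo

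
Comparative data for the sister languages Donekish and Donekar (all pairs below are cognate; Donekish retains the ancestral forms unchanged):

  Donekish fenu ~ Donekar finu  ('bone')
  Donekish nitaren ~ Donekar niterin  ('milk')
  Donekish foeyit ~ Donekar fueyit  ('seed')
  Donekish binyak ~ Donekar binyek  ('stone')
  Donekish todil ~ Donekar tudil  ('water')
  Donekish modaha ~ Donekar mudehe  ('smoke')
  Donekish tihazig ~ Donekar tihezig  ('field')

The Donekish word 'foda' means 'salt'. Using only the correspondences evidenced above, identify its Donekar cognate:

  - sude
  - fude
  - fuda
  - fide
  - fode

todil ~ tudil, modaha ~ mudehe — Donekish o corresponds to Donekar u after a consonant, before a consonant other than r, m, n, p, b, f, v.
modaha ~ mudehe — Donekish a corresponds to Donekar e word-finally.
Applying these to Donekish 'foda':
  foda → fuda   (o→u after a consonant, before a consonant other than r, m, n, p, b, f, v)
  fuda → fude   (a→e word-finally)
So the Donekar cognate is 'fude'.

fude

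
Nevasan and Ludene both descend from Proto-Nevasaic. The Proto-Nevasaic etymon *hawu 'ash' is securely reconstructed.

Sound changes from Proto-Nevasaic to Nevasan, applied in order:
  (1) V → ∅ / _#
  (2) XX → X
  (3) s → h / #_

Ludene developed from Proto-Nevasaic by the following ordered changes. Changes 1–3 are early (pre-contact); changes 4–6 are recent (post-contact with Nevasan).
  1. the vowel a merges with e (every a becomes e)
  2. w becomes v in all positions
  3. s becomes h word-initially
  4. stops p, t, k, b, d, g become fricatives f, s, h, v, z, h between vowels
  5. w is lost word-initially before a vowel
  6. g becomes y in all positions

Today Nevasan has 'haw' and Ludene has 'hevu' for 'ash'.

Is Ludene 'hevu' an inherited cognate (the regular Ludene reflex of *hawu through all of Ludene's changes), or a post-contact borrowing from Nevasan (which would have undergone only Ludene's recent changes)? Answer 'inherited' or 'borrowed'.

inherited

If inherited, *hawu would pass through all of Ludene's changes:
Ludene: start from *hawu.
  rule 1 (vowel merger): hawu → hewu
  rule 2 (unconditioned shift): hewu → hevu
  rule 3: no change — hevu
  rule 4: no change — hevu
  rule 5: no change — hevu
  rule 6: no change — hevu
  ⇒ Ludene hevu
If borrowed from Nevasan 'haw' after the early changes, it would undergo only the recent ones:
  rule 4 (intervocalic lenition): no change (haw)
  rule 5 (glide loss): no change (haw)
  rule 6 (unconditioned shift): no change (haw)
  ⇒ as a loan: haw
Ludene 'hevu' matches the inherited outcome exactly, so it is an inherited cognate, not a loan.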